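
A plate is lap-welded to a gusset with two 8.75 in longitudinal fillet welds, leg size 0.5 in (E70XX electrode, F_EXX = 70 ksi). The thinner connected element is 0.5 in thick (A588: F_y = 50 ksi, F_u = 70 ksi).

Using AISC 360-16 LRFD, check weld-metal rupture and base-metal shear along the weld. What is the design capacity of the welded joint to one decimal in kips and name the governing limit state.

194.9 kips (weld metal governs)

Weld metal: throat = 0.707×0.5 = 0.3535 in, L = 2×8.75 = 17.5 in. φR_n = 0.75 × 0.6 × 70 × 0.3535 × 17.5 = 194.9 kips.
Base metal shear (0.5 in plate): yield φR_n = 1.0×0.6×50×0.5×17.5 = 262.5 kips; rupture φR_n = 0.75×0.6×70×0.5×17.5 = 275.6 kips; take 262.5 kips (yield).
Governing: min(194.9, 262.5) = 194.9 kips → weld metal.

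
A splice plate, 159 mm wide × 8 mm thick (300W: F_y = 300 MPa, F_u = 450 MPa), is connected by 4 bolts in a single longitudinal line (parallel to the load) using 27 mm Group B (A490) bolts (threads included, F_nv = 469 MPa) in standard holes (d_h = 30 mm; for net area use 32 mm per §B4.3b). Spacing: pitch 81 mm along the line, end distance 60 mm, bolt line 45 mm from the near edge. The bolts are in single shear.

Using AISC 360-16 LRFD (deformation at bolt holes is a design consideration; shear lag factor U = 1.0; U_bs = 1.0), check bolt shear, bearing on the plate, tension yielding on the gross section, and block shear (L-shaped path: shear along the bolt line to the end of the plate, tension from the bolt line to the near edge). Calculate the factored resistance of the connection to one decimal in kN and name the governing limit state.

343.4 kN (gross-section yield governs)

Bolt shear: A_b = π(27)²/4 = 572.56 mm². φR_n = 0.75 × 469 × 572.56 × 4 × 1 = 805.6 kN.
Bearing (8 mm plate, F_u = 450 MPa): end bolts L_c = 60 − 30/2 = 45, R_n = min(1.2×45×8×450, 2.4×27×8×450) = 194.4 kN/bolt; interior L_c = 81 − 30 = 51, R_n = 220.32 kN/bolt. φR_n = 0.75 × (1×194.4 + 3×220.32) = 641.5 kN.
Tension yield (gross): A_g = 159×8 = 1272 mm². φR_n = 0.90 × 300 × 1272 = 343.4 kN.
Block shear: shear path 1×[60+3×81] = 1×303 mm, A_gv = 2424, A_nv = 1×(303 − 3.5×32)×8 = 1528 mm²; tension to near edge: (45 − 0.5×32)×8 = 232 mm². R_n = min(0.6×450×1528, 0.6×300×2424) + 1.0×450×232 = min(412.56, 436.32) + 104.4 = 516.96 kN. φR_n = 0.75 × 516.96 = 387.7 kN.
Governing: min(805.6, 641.5, 343.4, 387.7) = 343.4 kN → gross-section yield.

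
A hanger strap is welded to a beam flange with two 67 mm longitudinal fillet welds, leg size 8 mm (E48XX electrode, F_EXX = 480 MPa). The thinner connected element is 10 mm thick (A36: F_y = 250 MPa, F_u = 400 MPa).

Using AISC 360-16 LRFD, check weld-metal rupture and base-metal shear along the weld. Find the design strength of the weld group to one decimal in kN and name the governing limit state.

Weld metal: throat = 0.707×8 = 5.656 mm, L = 2×67 = 134 mm. φR_n = 0.75 × 0.6 × 480 × 5.656 × 134 = 163.7 kN.
Base metal shear (10 mm plate): yield φR_n = 1.0×0.6×250×10×134 = 201.0 kN; rupture φR_n = 0.75×0.6×400×10×134 = 241.2 kN; take 201.0 kN (yield).
Governing: min(163.7, 201.0) = 163.7 kN → weld metal.

163.7 kN (weld metal governs)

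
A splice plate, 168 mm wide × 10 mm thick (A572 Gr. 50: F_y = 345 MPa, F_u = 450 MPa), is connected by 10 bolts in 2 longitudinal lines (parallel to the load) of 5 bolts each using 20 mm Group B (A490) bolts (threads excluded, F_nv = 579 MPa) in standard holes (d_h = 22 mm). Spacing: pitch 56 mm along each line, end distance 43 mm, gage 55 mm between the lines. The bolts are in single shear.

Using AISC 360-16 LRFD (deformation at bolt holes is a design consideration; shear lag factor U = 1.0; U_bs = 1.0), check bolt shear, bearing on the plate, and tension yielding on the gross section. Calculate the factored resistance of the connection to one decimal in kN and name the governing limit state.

Bolt shear: A_b = π(20)²/4 = 314.16 mm². φR_n = 0.75 × 579 × 314.16 × 10 × 1 = 1364.2 kN.
Bearing (10 mm plate, F_u = 450 MPa): end bolts L_c = 43 − 22/2 = 32, R_n = min(1.2×32×10×450, 2.4×20×10×450) = 172.8 kN/bolt; interior L_c = 56 − 22 = 34, R_n = 183.6 kN/bolt. φR_n = 0.75 × (2×172.8 + 8×183.6) = 1360.8 kN.
Tension yield (gross): A_g = 168×10 = 1680 mm². φR_n = 0.90 × 345 × 1680 = 521.6 kN.
Governing: min(1364.2, 1360.8, 521.6) = 521.6 kN → gross-section yield.

521.6 kN (gross-section yield governs)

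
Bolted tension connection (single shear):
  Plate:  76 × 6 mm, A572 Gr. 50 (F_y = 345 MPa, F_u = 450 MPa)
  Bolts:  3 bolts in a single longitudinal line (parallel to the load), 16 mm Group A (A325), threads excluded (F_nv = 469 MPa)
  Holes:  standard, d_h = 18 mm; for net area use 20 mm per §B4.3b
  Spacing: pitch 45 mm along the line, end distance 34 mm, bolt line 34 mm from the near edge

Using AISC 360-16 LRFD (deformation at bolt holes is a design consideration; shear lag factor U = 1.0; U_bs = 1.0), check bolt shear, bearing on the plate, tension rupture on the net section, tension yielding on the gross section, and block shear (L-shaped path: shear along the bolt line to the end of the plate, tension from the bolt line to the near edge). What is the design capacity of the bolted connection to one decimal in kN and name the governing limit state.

Bolt shear: A_b = π(16)²/4 = 201.06 mm². φR_n = 0.75 × 469 × 201.06 × 3 × 1 = 212.2 kN.
Bearing (6 mm plate, F_u = 450 MPa): end bolts L_c = 34 − 18/2 = 25, R_n = min(1.2×25×6×450, 2.4×16×6×450) = 81 kN/bolt; interior L_c = 45 − 18 = 27, R_n = 87.48 kN/bolt. φR_n = 0.75 × (1×81 + 2×87.48) = 192.0 kN.
Tension rupture (net): A_n = (76 − 1×20)×6 = 336 mm² (U = 1.0, A_e = A_n). φR_n = 0.75 × 450 × 336 = 113.4 kN.
Tension yield (gross): A_g = 76×6 = 456 mm². φR_n = 0.90 × 345 × 456 = 141.6 kN.
Block shear: shear path 1×[34+2×45] = 1×124 mm, A_gv = 744, A_nv = 1×(124 − 2.5×20)×6 = 444 mm²; tension to near edge: (34 − 0.5×20)×6 = 144 mm². R_n = min(0.6×450×444, 0.6×345×744) + 1.0×450×144 = min(119.88, 154.01) + 64.8 = 184.68 kN. φR_n = 0.75 × 184.68 = 138.5 kN.
Governing: min(212.2, 192.0, 113.4, 141.6, 138.5) = 113.4 kN → net-section rupture.

113.4 kN (net-section rupture governs)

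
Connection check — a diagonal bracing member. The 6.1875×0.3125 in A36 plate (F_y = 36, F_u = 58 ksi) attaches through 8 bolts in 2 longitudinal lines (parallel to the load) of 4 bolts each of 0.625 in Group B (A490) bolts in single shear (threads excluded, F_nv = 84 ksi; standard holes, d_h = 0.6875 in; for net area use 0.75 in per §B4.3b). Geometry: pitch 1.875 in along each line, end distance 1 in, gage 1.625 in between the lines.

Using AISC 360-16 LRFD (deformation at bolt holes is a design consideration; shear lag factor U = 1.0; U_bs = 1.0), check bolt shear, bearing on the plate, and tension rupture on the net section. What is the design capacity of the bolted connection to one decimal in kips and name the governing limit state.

Bolt shear: A_b = π(0.625)²/4 = 0.3068 in². φR_n = 0.75 × 84 × 0.3068 × 8 × 1 = 154.6 kips.
Bearing (0.3125 in plate, F_u = 58 ksi): end bolts L_c = 1 − 0.6875/2 = 0.65625, R_n = min(1.2×0.65625×0.3125×58, 2.4×0.625×0.3125×58) = 14.273 kips/bolt; interior L_c = 1.875 − 0.6875 = 1.1875, R_n = 25.828 kips/bolt. φR_n = 0.75 × (2×14.273 + 6×25.828) = 137.6 kips.
Tension rupture (net): A_n = (6.1875 − 2×0.75)×0.3125 = 1.4648 in² (U = 1.0, A_e = A_n). φR_n = 0.75 × 58 × 1.4648 = 63.7 kips.
Governing: min(154.6, 137.6, 63.7) = 63.7 kips → net-section rupture.

63.7 kips (net-section rupture governs)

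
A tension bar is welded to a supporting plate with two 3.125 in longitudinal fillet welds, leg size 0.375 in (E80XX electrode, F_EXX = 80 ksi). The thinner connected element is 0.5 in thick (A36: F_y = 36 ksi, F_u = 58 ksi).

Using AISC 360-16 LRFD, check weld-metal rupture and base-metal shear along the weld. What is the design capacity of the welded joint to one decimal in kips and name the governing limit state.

59.7 kips (weld metal governs)

Weld metal: throat = 0.707×0.375 = 0.26513 in, L = 2×3.125 = 6.25 in. φR_n = 0.75 × 0.6 × 80 × 0.26513 × 6.25 = 59.7 kips.
Base metal shear (0.5 in plate): yield φR_n = 1.0×0.6×36×0.5×6.25 = 67.5 kips; rupture φR_n = 0.75×0.6×58×0.5×6.25 = 81.6 kips; take 67.5 kips (yield).
Governing: min(59.7, 67.5) = 59.7 kips → weld metal.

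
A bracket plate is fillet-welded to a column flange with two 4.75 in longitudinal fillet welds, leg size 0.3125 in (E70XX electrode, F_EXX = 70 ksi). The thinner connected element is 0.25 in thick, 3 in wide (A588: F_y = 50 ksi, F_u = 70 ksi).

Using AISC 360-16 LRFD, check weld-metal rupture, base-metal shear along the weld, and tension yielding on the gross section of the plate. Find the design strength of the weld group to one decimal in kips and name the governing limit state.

33.8 kips (gross-section yield governs)

Weld metal: throat = 0.707×0.3125 = 0.22094 in, L = 2×4.75 = 9.5 in. φR_n = 0.75 × 0.6 × 70 × 0.22094 × 9.5 = 66.1 kips.
Base metal shear (0.25 in plate): yield φR_n = 1.0×0.6×50×0.25×9.5 = 71.3 kips; rupture φR_n = 0.75×0.6×70×0.25×9.5 = 74.8 kips; take 71.3 kips (yield).
Tension yield (gross): A_g = 3×0.25 = 0.75 in². φR_n = 0.90 × 50 × 0.75 = 33.8 kips.
Governing: min(66.1, 71.3, 33.8) = 33.8 kips → gross-section yield.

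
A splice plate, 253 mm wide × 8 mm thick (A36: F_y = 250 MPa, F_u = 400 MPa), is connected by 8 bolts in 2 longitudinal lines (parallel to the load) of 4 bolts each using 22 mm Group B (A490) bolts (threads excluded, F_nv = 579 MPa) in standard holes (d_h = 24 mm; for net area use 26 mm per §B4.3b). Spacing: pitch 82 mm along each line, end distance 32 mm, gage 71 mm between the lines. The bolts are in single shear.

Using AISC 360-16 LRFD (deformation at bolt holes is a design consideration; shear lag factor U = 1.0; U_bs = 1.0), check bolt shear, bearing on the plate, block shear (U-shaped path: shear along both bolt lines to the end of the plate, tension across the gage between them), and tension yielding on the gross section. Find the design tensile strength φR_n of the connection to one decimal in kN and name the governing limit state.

455.4 kN (gross-section yield governs)

Bolt shear: A_b = π(22)²/4 = 380.13 mm². φR_n = 0.75 × 579 × 380.13 × 8 × 1 = 1320.6 kN.
Bearing (8 mm plate, F_u = 400 MPa): end bolts L_c = 32 − 24/2 = 20, R_n = min(1.2×20×8×400, 2.4×22×8×400) = 76.8 kN/bolt; interior L_c = 82 − 24 = 58, R_n = 168.96 kN/bolt. φR_n = 0.75 × (2×76.8 + 6×168.96) = 875.5 kN.
Block shear: shear path 2×[32+3×82] = 2×278 mm, A_gv = 4448, A_nv = 2×(278 − 3.5×26)×8 = 2992 mm²; tension across gage: (71 − 1×26)×8 = 360 mm². R_n = min(0.6×400×2992, 0.6×250×4448) + 1.0×400×360 = min(718.08, 667.2) + 144 = 811.2 kN. φR_n = 0.75 × 811.2 = 608.4 kN.
Tension yield (gross): A_g = 253×8 = 2024 mm². φR_n = 0.90 × 250 × 2024 = 455.4 kN.
Governing: min(1320.6, 875.5, 608.4, 455.4) = 455.4 kN → gross-section yield.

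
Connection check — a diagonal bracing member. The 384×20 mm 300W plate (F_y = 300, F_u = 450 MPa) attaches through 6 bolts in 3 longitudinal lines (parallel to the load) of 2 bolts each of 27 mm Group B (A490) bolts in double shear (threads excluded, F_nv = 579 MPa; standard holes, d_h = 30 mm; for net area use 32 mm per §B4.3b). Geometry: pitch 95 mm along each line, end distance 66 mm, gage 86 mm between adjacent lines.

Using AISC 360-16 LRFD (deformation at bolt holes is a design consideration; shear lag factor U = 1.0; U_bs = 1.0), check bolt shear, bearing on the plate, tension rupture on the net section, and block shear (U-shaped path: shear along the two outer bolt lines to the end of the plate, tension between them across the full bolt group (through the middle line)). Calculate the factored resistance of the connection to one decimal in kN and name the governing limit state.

1598.4 kN (block shear governs)

Bolt shear: A_b = π(27)²/4 = 572.56 mm². φR_n = 0.75 × 579 × 572.56 × 6 × 2 = 2983.6 kN.
Bearing (20 mm plate, F_u = 450 MPa): end bolts L_c = 66 − 30/2 = 51, R_n = min(1.2×51×20×450, 2.4×27×20×450) = 550.8 kN/bolt; interior L_c = 95 − 30 = 65, R_n = 583.2 kN/bolt. φR_n = 0.75 × (3×550.8 + 3×583.2) = 2551.5 kN.
Tension rupture (net): A_n = (384 − 3×32)×20 = 5760 mm² (U = 1.0, A_e = A_n). φR_n = 0.75 × 450 × 5760 = 1944.0 kN.
Block shear: shear path 2×[66+1×95] = 2×161 mm, A_gv = 6440, A_nv = 2×(161 − 1.5×32)×20 = 4520 mm²; tension across gage: (172 − 2×32)×20 = 2160 mm². R_n = min(0.6×450×4520, 0.6×300×6440) + 1.0×450×2160 = min(1220.4, 1159.2) + 972 = 2131.2 kN. φR_n = 0.75 × 2131.2 = 1598.4 kN.
Governing: min(2983.6, 2551.5, 1944.0, 1598.4) = 1598.4 kN → block shear.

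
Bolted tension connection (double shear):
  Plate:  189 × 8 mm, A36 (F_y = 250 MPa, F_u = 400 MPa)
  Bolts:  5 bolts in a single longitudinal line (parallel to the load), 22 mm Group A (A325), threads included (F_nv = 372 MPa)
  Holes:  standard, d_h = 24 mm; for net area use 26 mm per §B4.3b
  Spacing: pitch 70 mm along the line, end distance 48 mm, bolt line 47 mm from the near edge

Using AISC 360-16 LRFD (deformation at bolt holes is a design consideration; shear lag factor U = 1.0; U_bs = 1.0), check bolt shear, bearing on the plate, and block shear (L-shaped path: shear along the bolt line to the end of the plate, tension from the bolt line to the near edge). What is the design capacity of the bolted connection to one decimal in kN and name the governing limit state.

376.8 kN (block shear governs)

Bolt shear: A_b = π(22)²/4 = 380.13 mm². φR_n = 0.75 × 372 × 380.13 × 5 × 2 = 1060.6 kN.
Bearing (8 mm plate, F_u = 400 MPa): end bolts L_c = 48 − 24/2 = 36, R_n = min(1.2×36×8×400, 2.4×22×8×400) = 138.24 kN/bolt; interior L_c = 70 − 24 = 46, R_n = 168.96 kN/bolt. φR_n = 0.75 × (1×138.24 + 4×168.96) = 610.6 kN.
Block shear: shear path 1×[48+4×70] = 1×328 mm, A_gv = 2624, A_nv = 1×(328 − 4.5×26)×8 = 1688 mm²; tension to near edge: (47 − 0.5×26)×8 = 272 mm². R_n = min(0.6×400×1688, 0.6×250×2624) + 1.0×400×272 = min(405.12, 393.6) + 108.8 = 502.4 kN. φR_n = 0.75 × 502.4 = 376.8 kN.
Governing: min(1060.6, 610.6, 376.8) = 376.8 kN → block shear.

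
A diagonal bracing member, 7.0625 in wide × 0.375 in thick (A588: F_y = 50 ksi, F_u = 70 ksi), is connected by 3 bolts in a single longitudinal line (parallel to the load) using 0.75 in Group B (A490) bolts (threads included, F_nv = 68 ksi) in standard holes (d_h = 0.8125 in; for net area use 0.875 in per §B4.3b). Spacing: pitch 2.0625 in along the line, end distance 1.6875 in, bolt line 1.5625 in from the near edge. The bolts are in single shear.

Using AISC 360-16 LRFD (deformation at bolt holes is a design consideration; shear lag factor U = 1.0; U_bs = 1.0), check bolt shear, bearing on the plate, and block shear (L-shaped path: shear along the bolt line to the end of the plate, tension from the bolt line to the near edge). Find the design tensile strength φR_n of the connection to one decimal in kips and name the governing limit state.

Bolt shear: A_b = π(0.75)²/4 = 0.44179 in². φR_n = 0.75 × 68 × 0.44179 × 3 × 1 = 67.6 kips.
Bearing (0.375 in plate, F_u = 70 ksi): end bolts L_c = 1.6875 − 0.8125/2 = 1.28125, R_n = min(1.2×1.28125×0.375×70, 2.4×0.75×0.375×70) = 40.359 kips/bolt; interior L_c = 2.0625 − 0.8125 = 1.25, R_n = 39.375 kips/bolt. φR_n = 0.75 × (1×40.359 + 2×39.375) = 89.3 kips.
Block shear: shear path 1×[1.6875+2×2.0625] = 1×5.8125 in, A_gv = 2.1797, A_nv = 1×(5.8125 − 2.5×0.875)×0.375 = 1.3594 in²; tension to near edge: (1.5625 − 0.5×0.875)×0.375 = 0.42188 in². R_n = min(0.6×70×1.3594, 0.6×50×2.1797) + 1.0×70×0.42188 = min(57.095, 65.391) + 29.532 = 86.627 kips. φR_n = 0.75 × 86.627 = 65.0 kips.
Governing: min(67.6, 89.3, 65.0) = 65.0 kips → block shear.

65.0 kips (block shear governs)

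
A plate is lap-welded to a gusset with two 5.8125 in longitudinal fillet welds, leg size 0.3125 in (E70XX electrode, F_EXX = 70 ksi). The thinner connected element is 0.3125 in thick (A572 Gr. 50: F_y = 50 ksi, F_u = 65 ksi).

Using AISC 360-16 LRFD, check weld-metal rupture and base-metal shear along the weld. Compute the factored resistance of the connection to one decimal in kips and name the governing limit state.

Weld metal: throat = 0.707×0.3125 = 0.22094 in, L = 2×5.8125 = 11.625 in. φR_n = 0.75 × 0.6 × 70 × 0.22094 × 11.625 = 80.9 kips.
Base metal shear (0.3125 in plate): yield φR_n = 1.0×0.6×50×0.3125×11.625 = 109.0 kips; rupture φR_n = 0.75×0.6×65×0.3125×11.625 = 106.3 kips; take 106.3 kips (rupture).
Governing: min(80.9, 106.3) = 80.9 kips → weld metal.

80.9 kips (weld metal governs)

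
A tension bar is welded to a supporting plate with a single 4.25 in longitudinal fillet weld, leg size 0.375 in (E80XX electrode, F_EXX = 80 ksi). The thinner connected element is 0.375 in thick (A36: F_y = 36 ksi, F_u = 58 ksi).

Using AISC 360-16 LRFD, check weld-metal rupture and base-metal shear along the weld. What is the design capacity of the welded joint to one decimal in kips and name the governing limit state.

Weld metal: throat = 0.707×0.375 = 0.26513 in, L = 4.25 in. φR_n = 0.75 × 0.6 × 80 × 0.26513 × 4.25 = 40.6 kips.
Base metal shear (0.375 in plate): yield φR_n = 1.0×0.6×36×0.375×4.25 = 34.4 kips; rupture φR_n = 0.75×0.6×58×0.375×4.25 = 41.6 kips; take 34.4 kips (yield).
Governing: min(40.6, 34.4) = 34.4 kips → base-metal shear.

34.4 kips (base-metal shear governs)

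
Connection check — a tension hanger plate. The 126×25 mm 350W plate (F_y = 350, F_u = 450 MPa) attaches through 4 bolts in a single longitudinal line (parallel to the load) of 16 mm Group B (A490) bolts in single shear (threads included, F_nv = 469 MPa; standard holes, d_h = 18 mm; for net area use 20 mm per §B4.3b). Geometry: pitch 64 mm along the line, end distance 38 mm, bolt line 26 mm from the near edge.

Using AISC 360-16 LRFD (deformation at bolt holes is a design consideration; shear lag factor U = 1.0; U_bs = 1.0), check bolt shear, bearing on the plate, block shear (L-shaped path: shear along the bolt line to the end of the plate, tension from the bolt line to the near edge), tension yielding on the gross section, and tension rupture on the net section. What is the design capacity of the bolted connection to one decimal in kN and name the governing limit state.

Bolt shear: A_b = π(16)²/4 = 201.06 mm². φR_n = 0.75 × 469 × 201.06 × 4 × 1 = 282.9 kN.
Bearing (25 mm plate, F_u = 450 MPa): end bolts L_c = 38 − 18/2 = 29, R_n = min(1.2×29×25×450, 2.4×16×25×450) = 391.5 kN/bolt; interior L_c = 64 − 18 = 46, R_n = 432 kN/bolt. φR_n = 0.75 × (1×391.5 + 3×432) = 1265.6 kN.
Block shear: shear path 1×[38+3×64] = 1×230 mm, A_gv = 5750, A_nv = 1×(230 − 3.5×20)×25 = 4000 mm²; tension to near edge: (26 − 0.5×20)×25 = 400 mm². R_n = min(0.6×450×4000, 0.6×350×5750) + 1.0×450×400 = min(1080, 1207.5) + 180 = 1260 kN. φR_n = 0.75 × 1260 = 945.0 kN.
Tension yield (gross): A_g = 126×25 = 3150 mm². φR_n = 0.90 × 350 × 3150 = 992.3 kN.
Tension rupture (net): A_n = (126 − 1×20)×25 = 2650 mm² (U = 1.0, A_e = A_n). φR_n = 0.75 × 450 × 2650 = 894.4 kN.
Governing: min(282.9, 1265.6, 945.0, 992.3, 894.4) = 282.9 kN → bolt shear.

282.9 kN (bolt shear governs)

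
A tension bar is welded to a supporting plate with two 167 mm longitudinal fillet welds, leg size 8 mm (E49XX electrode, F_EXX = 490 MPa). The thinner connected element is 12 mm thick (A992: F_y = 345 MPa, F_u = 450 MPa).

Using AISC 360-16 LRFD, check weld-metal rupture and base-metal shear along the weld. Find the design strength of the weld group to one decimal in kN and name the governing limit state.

Weld metal: throat = 0.707×8 = 5.656 mm, L = 2×167 = 334 mm. φR_n = 0.75 × 0.6 × 490 × 5.656 × 334 = 416.5 kN.
Base metal shear (12 mm plate): yield φR_n = 1.0×0.6×345×12×334 = 829.7 kN; rupture φR_n = 0.75×0.6×450×12×334 = 811.6 kN; take 811.6 kN (rupture).
Governing: min(416.5, 811.6) = 416.5 kN → weld metal.

416.5 kN (weld metal governs)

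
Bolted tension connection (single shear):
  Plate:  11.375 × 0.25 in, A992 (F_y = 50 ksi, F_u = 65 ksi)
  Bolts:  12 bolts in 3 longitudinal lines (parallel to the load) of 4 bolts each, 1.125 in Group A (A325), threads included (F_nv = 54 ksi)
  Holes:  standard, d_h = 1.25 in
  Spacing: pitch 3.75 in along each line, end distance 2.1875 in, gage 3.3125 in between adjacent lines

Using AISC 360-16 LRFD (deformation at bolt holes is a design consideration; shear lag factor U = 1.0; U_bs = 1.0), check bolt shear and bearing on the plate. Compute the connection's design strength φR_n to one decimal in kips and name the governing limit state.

364.7 kips (bearing governs)

Bolt shear: A_b = π(1.125)²/4 = 0.99402 in². φR_n = 0.75 × 54 × 0.99402 × 12 × 1 = 483.1 kips.
Bearing (0.25 in plate, F_u = 65 ksi): end bolts L_c = 2.1875 − 1.25/2 = 1.5625, R_n = min(1.2×1.5625×0.25×65, 2.4×1.125×0.25×65) = 30.469 kips/bolt; interior L_c = 3.75 − 1.25 = 2.5, R_n = 43.875 kips/bolt. φR_n = 0.75 × (3×30.469 + 9×43.875) = 364.7 kips.
Governing: min(483.1, 364.7) = 364.7 kips → bearing.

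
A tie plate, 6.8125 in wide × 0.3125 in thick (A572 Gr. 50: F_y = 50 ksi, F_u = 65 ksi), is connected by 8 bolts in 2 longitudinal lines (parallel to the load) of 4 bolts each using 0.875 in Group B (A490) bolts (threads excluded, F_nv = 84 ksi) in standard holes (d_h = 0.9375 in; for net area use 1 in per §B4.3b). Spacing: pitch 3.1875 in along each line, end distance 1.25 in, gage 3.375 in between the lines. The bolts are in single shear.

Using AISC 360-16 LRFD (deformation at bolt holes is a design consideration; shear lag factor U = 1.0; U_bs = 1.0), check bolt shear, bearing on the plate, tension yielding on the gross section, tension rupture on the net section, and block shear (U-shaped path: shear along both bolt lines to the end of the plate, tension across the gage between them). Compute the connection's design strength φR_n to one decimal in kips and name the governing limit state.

Bolt shear: A_b = π(0.875)²/4 = 0.60132 in². φR_n = 0.75 × 84 × 0.60132 × 8 × 1 = 303.1 kips.
Bearing (0.3125 in plate, F_u = 65 ksi): end bolts L_c = 1.25 − 0.9375/2 = 0.78125, R_n = min(1.2×0.78125×0.3125×65, 2.4×0.875×0.3125×65) = 19.043 kips/bolt; interior L_c = 3.1875 − 0.9375 = 2.25, R_n = 42.656 kips/bolt. φR_n = 0.75 × (2×19.043 + 6×42.656) = 220.5 kips.
Tension yield (gross): A_g = 6.8125×0.3125 = 2.1289 in². φR_n = 0.90 × 50 × 2.1289 = 95.8 kips.
Tension rupture (net): A_n = (6.8125 − 2×1)×0.3125 = 1.5039 in² (U = 1.0, A_e = A_n). φR_n = 0.75 × 65 × 1.5039 = 73.3 kips.
Block shear: shear path 2×[1.25+3×3.1875] = 2×10.8125 in, A_gv = 6.7578, A_nv = 2×(10.8125 − 3.5×1)×0.3125 = 4.5703 in²; tension across gage: (3.375 − 1×1)×0.3125 = 0.74219 in². R_n = min(0.6×65×4.5703, 0.6×50×6.7578) + 1.0×65×0.74219 = min(178.24, 202.73) + 48.242 = 226.48 kips. φR_n = 0.75 × 226.48 = 169.9 kips.
Governing: min(303.1, 220.5, 95.8, 73.3, 169.9) = 73.3 kips → net-section rupture.

73.3 kips (net-section rupture governs)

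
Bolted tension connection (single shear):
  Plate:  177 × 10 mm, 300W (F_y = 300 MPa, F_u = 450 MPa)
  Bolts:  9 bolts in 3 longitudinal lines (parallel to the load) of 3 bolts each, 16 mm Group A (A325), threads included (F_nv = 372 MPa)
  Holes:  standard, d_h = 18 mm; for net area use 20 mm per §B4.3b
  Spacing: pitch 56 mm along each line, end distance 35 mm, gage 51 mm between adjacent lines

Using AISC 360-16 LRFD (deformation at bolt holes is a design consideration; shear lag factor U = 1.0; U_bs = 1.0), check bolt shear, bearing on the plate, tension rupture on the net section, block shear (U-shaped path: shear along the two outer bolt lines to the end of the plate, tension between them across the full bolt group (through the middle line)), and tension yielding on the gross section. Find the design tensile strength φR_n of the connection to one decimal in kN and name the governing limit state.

394.9 kN (net-section rupture governs)

Bolt shear: A_b = π(16)²/4 = 201.06 mm². φR_n = 0.75 × 372 × 201.06 × 9 × 1 = 504.9 kN.
Bearing (10 mm plate, F_u = 450 MPa): end bolts L_c = 35 − 18/2 = 26, R_n = min(1.2×26×10×450, 2.4×16×10×450) = 140.4 kN/bolt; interior L_c = 56 − 18 = 38, R_n = 172.8 kN/bolt. φR_n = 0.75 × (3×140.4 + 6×172.8) = 1093.5 kN.
Tension rupture (net): A_n = (177 − 3×20)×10 = 1170 mm² (U = 1.0, A_e = A_n). φR_n = 0.75 × 450 × 1170 = 394.9 kN.
Block shear: shear path 2×[35+2×56] = 2×147 mm, A_gv = 2940, A_nv = 2×(147 − 2.5×20)×10 = 1940 mm²; tension across gage: (102 − 2×20)×10 = 620 mm². R_n = min(0.6×450×1940, 0.6×300×2940) + 1.0×450×620 = min(523.8, 529.2) + 279 = 802.8 kN. φR_n = 0.75 × 802.8 = 602.1 kN.
Tension yield (gross): A_g = 177×10 = 1770 mm². φR_n = 0.90 × 300 × 1770 = 477.9 kN.
Governing: min(504.9, 1093.5, 394.9, 602.1, 477.9) = 394.9 kN → net-section rupture.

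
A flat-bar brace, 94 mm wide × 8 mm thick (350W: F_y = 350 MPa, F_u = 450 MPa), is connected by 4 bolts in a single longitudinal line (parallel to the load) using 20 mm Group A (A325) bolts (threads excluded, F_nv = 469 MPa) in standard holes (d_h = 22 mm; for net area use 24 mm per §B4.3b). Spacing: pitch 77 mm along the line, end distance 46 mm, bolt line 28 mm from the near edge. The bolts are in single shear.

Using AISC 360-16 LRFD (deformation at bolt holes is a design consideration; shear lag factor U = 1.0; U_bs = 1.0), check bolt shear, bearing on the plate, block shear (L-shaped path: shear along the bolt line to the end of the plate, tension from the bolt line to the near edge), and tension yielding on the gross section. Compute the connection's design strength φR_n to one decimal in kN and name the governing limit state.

236.9 kN (gross-section yield governs)

Bolt shear: A_b = π(20)²/4 = 314.16 mm². φR_n = 0.75 × 469 × 314.16 × 4 × 1 = 442.0 kN.
Bearing (8 mm plate, F_u = 450 MPa): end bolts L_c = 46 − 22/2 = 35, R_n = min(1.2×35×8×450, 2.4×20×8×450) = 151.2 kN/bolt; interior L_c = 77 − 22 = 55, R_n = 172.8 kN/bolt. φR_n = 0.75 × (1×151.2 + 3×172.8) = 502.2 kN.
Block shear: shear path 1×[46+3×77] = 1×277 mm, A_gv = 2216, A_nv = 1×(277 − 3.5×24)×8 = 1544 mm²; tension to near edge: (28 − 0.5×24)×8 = 128 mm². R_n = min(0.6×450×1544, 0.6×350×2216) + 1.0×450×128 = min(416.88, 465.36) + 57.6 = 474.48 kN. φR_n = 0.75 × 474.48 = 355.9 kN.
Tension yield (gross): A_g = 94×8 = 752 mm². φR_n = 0.90 × 350 × 752 = 236.9 kN.
Governing: min(442.0, 502.2, 355.9, 236.9) = 236.9 kN → gross-section yield.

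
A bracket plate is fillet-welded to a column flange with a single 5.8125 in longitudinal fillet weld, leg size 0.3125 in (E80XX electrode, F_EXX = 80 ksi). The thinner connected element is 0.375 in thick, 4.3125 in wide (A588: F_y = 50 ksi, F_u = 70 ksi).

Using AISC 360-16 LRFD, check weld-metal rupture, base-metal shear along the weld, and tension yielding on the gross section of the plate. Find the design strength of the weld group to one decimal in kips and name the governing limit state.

46.2 kips (weld metal governs)

Weld metal: throat = 0.707×0.3125 = 0.22094 in, L = 5.8125 in. φR_n = 0.75 × 0.6 × 80 × 0.22094 × 5.8125 = 46.2 kips.
Base metal shear (0.375 in plate): yield φR_n = 1.0×0.6×50×0.375×5.8125 = 65.4 kips; rupture φR_n = 0.75×0.6×70×0.375×5.8125 = 68.7 kips; take 65.4 kips (yield).
Tension yield (gross): A_g = 4.3125×0.375 = 1.6172 in². φR_n = 0.90 × 50 × 1.6172 = 72.8 kips.
Governing: min(46.2, 65.4, 72.8) = 46.2 kips → weld metal.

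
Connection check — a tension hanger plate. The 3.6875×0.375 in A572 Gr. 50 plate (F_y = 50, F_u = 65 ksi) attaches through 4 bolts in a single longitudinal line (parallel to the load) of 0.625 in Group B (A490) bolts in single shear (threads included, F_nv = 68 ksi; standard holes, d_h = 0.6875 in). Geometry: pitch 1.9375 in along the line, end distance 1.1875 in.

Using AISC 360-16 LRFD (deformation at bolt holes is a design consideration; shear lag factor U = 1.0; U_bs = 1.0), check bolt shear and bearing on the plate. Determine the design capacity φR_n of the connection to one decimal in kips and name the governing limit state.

Bolt shear: A_b = π(0.625)²/4 = 0.3068 in². φR_n = 0.75 × 68 × 0.3068 × 4 × 1 = 62.6 kips.
Bearing (0.375 in plate, F_u = 65 ksi): end bolts L_c = 1.1875 − 0.6875/2 = 0.84375, R_n = min(1.2×0.84375×0.375×65, 2.4×0.625×0.375×65) = 24.68 kips/bolt; interior L_c = 1.9375 − 0.6875 = 1.25, R_n = 36.563 kips/bolt. φR_n = 0.75 × (1×24.68 + 3×36.563) = 100.8 kips.
Governing: min(62.6, 100.8) = 62.6 kips → bolt shear.

62.6 kips (bolt shear governs)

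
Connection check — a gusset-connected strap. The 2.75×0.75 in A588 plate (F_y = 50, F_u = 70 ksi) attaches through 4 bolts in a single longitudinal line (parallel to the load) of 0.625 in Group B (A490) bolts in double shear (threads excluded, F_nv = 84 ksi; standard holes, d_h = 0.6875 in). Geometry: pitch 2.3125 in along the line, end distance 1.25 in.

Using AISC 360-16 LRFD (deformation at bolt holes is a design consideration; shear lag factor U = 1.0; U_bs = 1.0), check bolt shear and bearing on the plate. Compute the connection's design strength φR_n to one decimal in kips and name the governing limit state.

154.6 kips (bolt shear governs)

Bolt shear: A_b = π(0.625)²/4 = 0.3068 in². φR_n = 0.75 × 84 × 0.3068 × 4 × 2 = 154.6 kips.
Bearing (0.75 in plate, F_u = 70 ksi): end bolts L_c = 1.25 − 0.6875/2 = 0.90625, R_n = min(1.2×0.90625×0.75×70, 2.4×0.625×0.75×70) = 57.094 kips/bolt; interior L_c = 2.3125 − 0.6875 = 1.625, R_n = 78.75 kips/bolt. φR_n = 0.75 × (1×57.094 + 3×78.75) = 220.0 kips.
Governing: min(154.6, 220.0) = 154.6 kips → bolt shear.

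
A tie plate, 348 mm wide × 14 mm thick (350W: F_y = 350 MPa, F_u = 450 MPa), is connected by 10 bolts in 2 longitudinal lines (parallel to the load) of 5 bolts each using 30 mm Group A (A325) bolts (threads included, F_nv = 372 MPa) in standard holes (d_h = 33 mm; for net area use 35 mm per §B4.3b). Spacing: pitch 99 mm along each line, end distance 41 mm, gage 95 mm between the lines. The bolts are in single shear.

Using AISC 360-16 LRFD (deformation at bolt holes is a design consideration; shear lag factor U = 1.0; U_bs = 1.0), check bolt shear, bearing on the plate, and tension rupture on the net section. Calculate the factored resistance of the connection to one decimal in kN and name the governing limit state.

Bolt shear: A_b = π(30)²/4 = 706.86 mm². φR_n = 0.75 × 372 × 706.86 × 10 × 1 = 1972.1 kN.
Bearing (14 mm plate, F_u = 450 MPa): end bolts L_c = 41 − 33/2 = 24.5, R_n = min(1.2×24.5×14×450, 2.4×30×14×450) = 185.22 kN/bolt; interior L_c = 99 − 33 = 66, R_n = 453.6 kN/bolt. φR_n = 0.75 × (2×185.22 + 8×453.6) = 2999.4 kN.
Tension rupture (net): A_n = (348 − 2×35)×14 = 3892 mm² (U = 1.0, A_e = A_n). φR_n = 0.75 × 450 × 3892 = 1313.6 kN.
Governing: min(1972.1, 2999.4, 1313.6) = 1313.6 kN → net-section rupture.

1313.6 kN (net-section rupture governs)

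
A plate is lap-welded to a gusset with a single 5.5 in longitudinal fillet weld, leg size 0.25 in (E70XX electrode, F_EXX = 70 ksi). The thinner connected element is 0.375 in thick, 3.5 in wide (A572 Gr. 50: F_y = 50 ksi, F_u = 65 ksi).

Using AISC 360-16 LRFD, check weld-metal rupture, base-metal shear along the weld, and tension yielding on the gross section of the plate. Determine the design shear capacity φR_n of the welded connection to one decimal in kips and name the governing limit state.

Weld metal: throat = 0.707×0.25 = 0.17675 in, L = 5.5 in. φR_n = 0.75 × 0.6 × 70 × 0.17675 × 5.5 = 30.6 kips.
Base metal shear (0.375 in plate): yield φR_n = 1.0×0.6×50×0.375×5.5 = 61.9 kips; rupture φR_n = 0.75×0.6×65×0.375×5.5 = 60.3 kips; take 60.3 kips (rupture).
Tension yield (gross): A_g = 3.5×0.375 = 1.3125 in². φR_n = 0.90 × 50 × 1.3125 = 59.1 kips.
Governing: min(30.6, 60.3, 59.1) = 30.6 kips → weld metal.

30.6 kips (weld metal governs)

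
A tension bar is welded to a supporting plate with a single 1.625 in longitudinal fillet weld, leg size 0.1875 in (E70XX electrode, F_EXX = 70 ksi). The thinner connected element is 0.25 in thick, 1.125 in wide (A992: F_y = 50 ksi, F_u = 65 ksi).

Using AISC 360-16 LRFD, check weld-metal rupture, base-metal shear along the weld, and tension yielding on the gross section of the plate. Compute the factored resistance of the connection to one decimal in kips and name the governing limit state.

Weld metal: throat = 0.707×0.1875 = 0.13256 in, L = 1.625 in. φR_n = 0.75 × 0.6 × 70 × 0.13256 × 1.625 = 6.8 kips.
Base metal shear (0.25 in plate): yield φR_n = 1.0×0.6×50×0.25×1.625 = 12.2 kips; rupture φR_n = 0.75×0.6×65×0.25×1.625 = 11.9 kips; take 11.9 kips (rupture).
Tension yield (gross): A_g = 1.125×0.25 = 0.28125 in². φR_n = 0.90 × 50 × 0.28125 = 12.7 kips.
Governing: min(6.8, 11.9, 12.7) = 6.8 kips → weld metal.

6.8 kips (weld metal governs)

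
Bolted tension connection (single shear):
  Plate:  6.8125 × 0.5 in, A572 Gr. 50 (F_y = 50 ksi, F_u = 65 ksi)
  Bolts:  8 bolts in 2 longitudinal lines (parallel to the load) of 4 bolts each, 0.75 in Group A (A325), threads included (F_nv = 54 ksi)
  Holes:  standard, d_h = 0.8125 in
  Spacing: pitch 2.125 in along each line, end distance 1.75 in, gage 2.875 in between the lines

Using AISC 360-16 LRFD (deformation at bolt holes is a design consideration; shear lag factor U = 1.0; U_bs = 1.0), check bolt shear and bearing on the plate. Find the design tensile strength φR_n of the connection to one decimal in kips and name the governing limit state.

Bolt shear: A_b = π(0.75)²/4 = 0.44179 in². φR_n = 0.75 × 54 × 0.44179 × 8 × 1 = 143.1 kips.
Bearing (0.5 in plate, F_u = 65 ksi): end bolts L_c = 1.75 − 0.8125/2 = 1.34375, R_n = min(1.2×1.34375×0.5×65, 2.4×0.75×0.5×65) = 52.406 kips/bolt; interior L_c = 2.125 − 0.8125 = 1.3125, R_n = 51.188 kips/bolt. φR_n = 0.75 × (2×52.406 + 6×51.188) = 309.0 kips.
Governing: min(143.1, 309.0) = 143.1 kips → bolt shear.

143.1 kips (bolt shear governs)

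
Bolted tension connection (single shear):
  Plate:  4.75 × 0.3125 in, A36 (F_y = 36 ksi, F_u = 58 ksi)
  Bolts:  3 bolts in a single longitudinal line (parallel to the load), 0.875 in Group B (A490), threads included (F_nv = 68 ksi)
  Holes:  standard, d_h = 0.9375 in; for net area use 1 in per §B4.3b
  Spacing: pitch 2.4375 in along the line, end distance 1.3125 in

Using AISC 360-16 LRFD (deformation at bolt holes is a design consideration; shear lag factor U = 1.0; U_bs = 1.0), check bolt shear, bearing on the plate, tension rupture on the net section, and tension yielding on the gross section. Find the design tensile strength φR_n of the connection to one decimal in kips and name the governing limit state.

48.1 kips (gross-section yield governs)

Bolt shear: A_b = π(0.875)²/4 = 0.60132 in². φR_n = 0.75 × 68 × 0.60132 × 3 × 1 = 92.0 kips.
Bearing (0.3125 in plate, F_u = 58 ksi): end bolts L_c = 1.3125 − 0.9375/2 = 0.84375, R_n = min(1.2×0.84375×0.3125×58, 2.4×0.875×0.3125×58) = 18.352 kips/bolt; interior L_c = 2.4375 − 0.9375 = 1.5, R_n = 32.625 kips/bolt. φR_n = 0.75 × (1×18.352 + 2×32.625) = 62.7 kips.
Tension rupture (net): A_n = (4.75 − 1×1)×0.3125 = 1.1719 in² (U = 1.0, A_e = A_n). φR_n = 0.75 × 58 × 1.1719 = 51.0 kips.
Tension yield (gross): A_g = 4.75×0.3125 = 1.4844 in². φR_n = 0.90 × 36 × 1.4844 = 48.1 kips.
Governing: min(92.0, 62.7, 51.0, 48.1) = 48.1 kips → gross-section yield.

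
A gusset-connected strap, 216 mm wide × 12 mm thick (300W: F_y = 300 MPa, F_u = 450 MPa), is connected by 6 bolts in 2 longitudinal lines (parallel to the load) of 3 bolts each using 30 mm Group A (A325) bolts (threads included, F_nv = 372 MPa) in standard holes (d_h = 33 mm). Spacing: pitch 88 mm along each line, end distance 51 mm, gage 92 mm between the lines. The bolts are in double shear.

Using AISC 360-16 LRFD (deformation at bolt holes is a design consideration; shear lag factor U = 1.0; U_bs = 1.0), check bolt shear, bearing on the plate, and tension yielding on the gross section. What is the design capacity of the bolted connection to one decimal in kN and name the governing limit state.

699.8 kN (gross-section yield governs)

Bolt shear: A_b = π(30)²/4 = 706.86 mm². φR_n = 0.75 × 372 × 706.86 × 6 × 2 = 2366.6 kN.
Bearing (12 mm plate, F_u = 450 MPa): end bolts L_c = 51 − 33/2 = 34.5, R_n = min(1.2×34.5×12×450, 2.4×30×12×450) = 223.56 kN/bolt; interior L_c = 88 − 33 = 55, R_n = 356.4 kN/bolt. φR_n = 0.75 × (2×223.56 + 4×356.4) = 1404.5 kN.
Tension yield (gross): A_g = 216×12 = 2592 mm². φR_n = 0.90 × 300 × 2592 = 699.8 kN.
Governing: min(2366.6, 1404.5, 699.8) = 699.8 kN → gross-section yield.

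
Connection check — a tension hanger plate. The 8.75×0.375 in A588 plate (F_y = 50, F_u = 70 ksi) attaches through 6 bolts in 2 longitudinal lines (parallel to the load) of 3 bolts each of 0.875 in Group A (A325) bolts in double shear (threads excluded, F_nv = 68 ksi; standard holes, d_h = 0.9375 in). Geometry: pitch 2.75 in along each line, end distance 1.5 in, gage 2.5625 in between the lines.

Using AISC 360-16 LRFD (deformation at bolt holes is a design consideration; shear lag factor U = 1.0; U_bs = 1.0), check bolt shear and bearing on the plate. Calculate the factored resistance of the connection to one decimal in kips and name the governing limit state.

214.1 kips (bearing governs)

Bolt shear: A_b = π(0.875)²/4 = 0.60132 in². φR_n = 0.75 × 68 × 0.60132 × 6 × 2 = 368.0 kips.
Bearing (0.375 in plate, F_u = 70 ksi): end bolts L_c = 1.5 − 0.9375/2 = 1.03125, R_n = min(1.2×1.03125×0.375×70, 2.4×0.875×0.375×70) = 32.484 kips/bolt; interior L_c = 2.75 − 0.9375 = 1.8125, R_n = 55.125 kips/bolt. φR_n = 0.75 × (2×32.484 + 4×55.125) = 214.1 kips.
Governing: min(368.0, 214.1) = 214.1 kips → bearing.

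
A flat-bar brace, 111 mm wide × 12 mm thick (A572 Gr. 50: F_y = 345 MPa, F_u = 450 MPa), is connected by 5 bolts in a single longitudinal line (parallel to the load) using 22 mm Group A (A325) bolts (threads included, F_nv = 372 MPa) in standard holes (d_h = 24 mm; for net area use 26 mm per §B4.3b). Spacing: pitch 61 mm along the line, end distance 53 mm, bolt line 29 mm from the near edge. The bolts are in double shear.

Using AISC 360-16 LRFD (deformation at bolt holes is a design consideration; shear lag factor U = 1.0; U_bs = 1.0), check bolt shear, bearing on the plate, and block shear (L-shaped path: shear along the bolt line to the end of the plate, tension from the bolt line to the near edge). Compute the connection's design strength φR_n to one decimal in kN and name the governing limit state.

Bolt shear: A_b = π(22)²/4 = 380.13 mm². φR_n = 0.75 × 372 × 380.13 × 5 × 2 = 1060.6 kN.
Bearing (12 mm plate, F_u = 450 MPa): end bolts L_c = 53 − 24/2 = 41, R_n = min(1.2×41×12×450, 2.4×22×12×450) = 265.68 kN/bolt; interior L_c = 61 − 24 = 37, R_n = 239.76 kN/bolt. φR_n = 0.75 × (1×265.68 + 4×239.76) = 918.5 kN.
Block shear: shear path 1×[53+4×61] = 1×297 mm, A_gv = 3564, A_nv = 1×(297 − 4.5×26)×12 = 2160 mm²; tension to near edge: (29 − 0.5×26)×12 = 192 mm². R_n = min(0.6×450×2160, 0.6×345×3564) + 1.0×450×192 = min(583.2, 737.75) + 86.4 = 669.6 kN. φR_n = 0.75 × 669.6 = 502.2 kN.
Governing: min(1060.6, 918.5, 502.2) = 502.2 kN → block shear.

502.2 kN (block shear governs)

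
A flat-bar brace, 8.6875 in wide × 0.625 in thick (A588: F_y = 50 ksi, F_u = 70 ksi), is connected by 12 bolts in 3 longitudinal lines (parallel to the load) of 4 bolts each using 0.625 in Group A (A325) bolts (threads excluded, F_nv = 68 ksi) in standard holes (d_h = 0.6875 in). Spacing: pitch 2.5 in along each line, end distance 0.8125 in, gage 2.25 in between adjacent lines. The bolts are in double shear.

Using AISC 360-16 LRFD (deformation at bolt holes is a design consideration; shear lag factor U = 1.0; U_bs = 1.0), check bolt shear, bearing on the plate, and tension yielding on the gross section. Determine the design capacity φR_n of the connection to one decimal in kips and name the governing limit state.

244.3 kips (gross-section yield governs)

Bolt shear: A_b = π(0.625)²/4 = 0.3068 in². φR_n = 0.75 × 68 × 0.3068 × 12 × 2 = 375.5 kips.
Bearing (0.625 in plate, F_u = 70 ksi): end bolts L_c = 0.8125 − 0.6875/2 = 0.46875, R_n = min(1.2×0.46875×0.625×70, 2.4×0.625×0.625×70) = 24.609 kips/bolt; interior L_c = 2.5 − 0.6875 = 1.8125, R_n = 65.625 kips/bolt. φR_n = 0.75 × (3×24.609 + 9×65.625) = 498.3 kips.
Tension yield (gross): A_g = 8.6875×0.625 = 5.4297 in². φR_n = 0.90 × 50 × 5.4297 = 244.3 kips.
Governing: min(375.5, 498.3, 244.3) = 244.3 kips → gross-section yield.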